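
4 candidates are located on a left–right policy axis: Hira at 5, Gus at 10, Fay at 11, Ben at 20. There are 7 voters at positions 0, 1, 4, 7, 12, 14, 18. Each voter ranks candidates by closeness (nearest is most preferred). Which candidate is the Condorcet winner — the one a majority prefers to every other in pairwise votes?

With single-peaked preferences on a line, the Condorcet winner is the candidate closest to the median voter.
The median voter (position 7) is closest to Hira at 5.
Check: Hira vs Fay — voters closer to Hira: 4 of 7.

Hira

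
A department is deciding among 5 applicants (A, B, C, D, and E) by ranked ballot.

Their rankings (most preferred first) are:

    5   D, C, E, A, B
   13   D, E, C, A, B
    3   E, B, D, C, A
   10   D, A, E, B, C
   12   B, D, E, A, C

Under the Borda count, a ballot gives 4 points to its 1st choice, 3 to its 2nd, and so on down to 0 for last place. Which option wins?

D

Borda scores:
  A: 5·1 + 13·1 + 3·0 + 10·3 + 12·1 = 60
  B: 5·0 + 13·0 + 3·3 + 10·1 + 12·4 = 67
  C: 5·3 + 13·2 + 3·1 + 10·0 + 12·0 = 44
  D: 5·4 + 13·4 + 3·2 + 10·4 + 12·3 = 154
  E: 5·2 + 13·3 + 3·4 + 10·2 + 12·2 = 105
D has the highest total.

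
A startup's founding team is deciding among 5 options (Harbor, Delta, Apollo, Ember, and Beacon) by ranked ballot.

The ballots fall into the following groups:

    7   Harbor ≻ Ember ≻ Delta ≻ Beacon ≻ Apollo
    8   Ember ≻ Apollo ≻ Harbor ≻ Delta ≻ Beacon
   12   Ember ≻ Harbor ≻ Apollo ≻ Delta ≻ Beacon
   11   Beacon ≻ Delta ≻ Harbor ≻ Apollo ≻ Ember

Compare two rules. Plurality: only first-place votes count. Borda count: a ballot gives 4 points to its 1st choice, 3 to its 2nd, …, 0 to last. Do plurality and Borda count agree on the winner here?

No

Plurality first-place counts: Harbor 7, Delta 0, Apollo 0, Ember 20, Beacon 11 → Ember.
Borda totals: Harbor 102, Delta 67, Apollo 59, Ember 101, Beacon 51 → Harbor.
The two rules disagree: plurality picks Ember, Borda picks Harbor.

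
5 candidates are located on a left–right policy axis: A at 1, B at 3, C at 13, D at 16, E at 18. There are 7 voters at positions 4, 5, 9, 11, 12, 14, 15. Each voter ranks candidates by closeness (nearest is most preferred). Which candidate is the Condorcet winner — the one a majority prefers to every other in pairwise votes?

C

With single-peaked preferences on a line, the Condorcet winner is the candidate closest to the median voter.
The median voter (position 11) is closest to C at 13.
Check: C vs E — voters closer to C: 7 of 7.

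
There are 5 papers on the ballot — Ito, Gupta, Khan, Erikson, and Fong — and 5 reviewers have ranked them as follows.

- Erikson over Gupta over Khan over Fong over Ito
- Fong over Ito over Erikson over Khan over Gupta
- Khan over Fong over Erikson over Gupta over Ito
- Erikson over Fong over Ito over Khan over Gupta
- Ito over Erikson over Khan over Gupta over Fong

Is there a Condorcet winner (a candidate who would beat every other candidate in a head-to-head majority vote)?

Yes

Head-to-head results (5 voters total):
Ito vs Gupta: Ito wins 3–2.
Ito vs Khan: Ito wins 3–2.
Ito vs Erikson: Erikson wins 3–2.
Ito vs Fong: Fong wins 4–1.
Gupta vs Khan: Khan wins 4–1.
Gupta vs Erikson: Erikson wins 5–0.
Gupta vs Fong: Fong wins 3–2.
Khan vs Erikson: Erikson wins 4–1.
Khan vs Fong: Khan wins 3–2.
Erikson vs Fong: Erikson wins 3–2.
Erikson beats each rival — Ito (3–2), Gupta (5–0), Khan (4–1), Fong (3–2) — so Erikson is the Condorcet winner.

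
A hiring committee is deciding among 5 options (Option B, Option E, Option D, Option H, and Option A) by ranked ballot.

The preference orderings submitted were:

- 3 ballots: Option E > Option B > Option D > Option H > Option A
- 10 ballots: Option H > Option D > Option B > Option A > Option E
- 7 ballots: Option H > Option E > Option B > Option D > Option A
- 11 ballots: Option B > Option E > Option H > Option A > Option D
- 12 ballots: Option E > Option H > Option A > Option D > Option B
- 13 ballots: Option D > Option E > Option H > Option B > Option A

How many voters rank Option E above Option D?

33

Ballots ranking Option E above Option D: 3+7+11+12 = 33.
Ballots ranking Option D above Option E: 10+13 = 23.
So 33 of 56 voters prefer Option E to Option D.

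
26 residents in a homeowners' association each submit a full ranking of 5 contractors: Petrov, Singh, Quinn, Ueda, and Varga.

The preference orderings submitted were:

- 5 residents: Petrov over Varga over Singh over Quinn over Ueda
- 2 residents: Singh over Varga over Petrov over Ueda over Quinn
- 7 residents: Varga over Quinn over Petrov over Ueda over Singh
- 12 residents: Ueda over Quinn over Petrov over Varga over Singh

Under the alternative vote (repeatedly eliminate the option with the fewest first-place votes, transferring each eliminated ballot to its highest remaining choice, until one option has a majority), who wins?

Round 1: Ueda 12, Varga 7, Petrov 5, Singh 2, Quinn 0. Quinn has the fewest and is eliminated.
Round 2: Ueda 12, Varga 7, Petrov 5, Singh 2. Singh has the fewest and is eliminated.
Round 3: Ueda 12, Varga 9, Petrov 5. Petrov has the fewest and is eliminated.
Round 4: Varga 14, Ueda 12. Varga has a majority.

Varga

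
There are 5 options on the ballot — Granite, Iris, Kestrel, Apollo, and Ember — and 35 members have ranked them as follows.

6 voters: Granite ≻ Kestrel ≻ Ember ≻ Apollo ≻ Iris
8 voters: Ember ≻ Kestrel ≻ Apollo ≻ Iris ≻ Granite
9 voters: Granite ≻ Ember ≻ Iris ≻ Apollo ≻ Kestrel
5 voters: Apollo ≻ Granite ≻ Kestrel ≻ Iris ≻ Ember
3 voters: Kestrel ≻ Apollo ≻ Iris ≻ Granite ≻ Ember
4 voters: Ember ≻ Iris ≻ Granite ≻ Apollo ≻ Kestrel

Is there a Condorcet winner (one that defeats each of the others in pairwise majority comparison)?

Yes

Head-to-head results (35 voters total):
Granite vs Iris: Granite wins 20–15.
Granite vs Kestrel: Granite wins 24–11.
Granite vs Apollo: Granite wins 19–16.
Granite vs Ember: Granite wins 23–12.
Iris vs Kestrel: Kestrel wins 22–13.
Iris vs Apollo: Apollo wins 22–13.
Iris vs Ember: Ember wins 27–8.
Kestrel vs Apollo: Apollo wins 18–17.
Kestrel vs Ember: Ember wins 21–14.
Apollo vs Ember: Ember wins 27–8.
Granite beats each rival — Iris (20–15), Kestrel (24–11), Apollo (19–16), Ember (23–12) — so Granite is the Condorcet winner.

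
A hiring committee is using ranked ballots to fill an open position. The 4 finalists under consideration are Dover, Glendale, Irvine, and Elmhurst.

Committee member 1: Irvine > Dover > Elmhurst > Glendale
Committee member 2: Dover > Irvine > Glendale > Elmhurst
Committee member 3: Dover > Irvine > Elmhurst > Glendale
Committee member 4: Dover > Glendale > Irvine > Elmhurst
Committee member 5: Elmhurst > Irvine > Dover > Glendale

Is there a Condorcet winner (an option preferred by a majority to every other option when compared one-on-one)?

Yes

Head-to-head results (5 voters total):
Dover vs Glendale: Dover wins 5–0.
Dover vs Irvine: Dover wins 3–2.
Dover vs Elmhurst: Dover wins 4–1.
Glendale vs Irvine: Irvine wins 4–1.
Glendale vs Elmhurst: Elmhurst wins 3–2.
Irvine vs Elmhurst: Irvine wins 4–1.
Dover beats each rival — Glendale (5–0), Irvine (3–2), Elmhurst (4–1) — so Dover is the Condorcet winner.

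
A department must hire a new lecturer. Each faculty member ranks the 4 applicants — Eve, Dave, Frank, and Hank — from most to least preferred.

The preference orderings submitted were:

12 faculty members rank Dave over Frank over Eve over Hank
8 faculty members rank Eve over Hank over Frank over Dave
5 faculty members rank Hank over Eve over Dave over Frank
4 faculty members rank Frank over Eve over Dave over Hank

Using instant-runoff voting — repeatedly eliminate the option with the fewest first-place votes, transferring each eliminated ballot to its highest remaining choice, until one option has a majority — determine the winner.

Round 1: Dave 12, Eve 8, Hank 5, Frank 4. Frank has the fewest and is eliminated.
Round 2: Eve 12, Dave 12, Hank 5. Hank has the fewest and is eliminated.
Round 3: Eve 17, Dave 12. Eve has a majority.

Eve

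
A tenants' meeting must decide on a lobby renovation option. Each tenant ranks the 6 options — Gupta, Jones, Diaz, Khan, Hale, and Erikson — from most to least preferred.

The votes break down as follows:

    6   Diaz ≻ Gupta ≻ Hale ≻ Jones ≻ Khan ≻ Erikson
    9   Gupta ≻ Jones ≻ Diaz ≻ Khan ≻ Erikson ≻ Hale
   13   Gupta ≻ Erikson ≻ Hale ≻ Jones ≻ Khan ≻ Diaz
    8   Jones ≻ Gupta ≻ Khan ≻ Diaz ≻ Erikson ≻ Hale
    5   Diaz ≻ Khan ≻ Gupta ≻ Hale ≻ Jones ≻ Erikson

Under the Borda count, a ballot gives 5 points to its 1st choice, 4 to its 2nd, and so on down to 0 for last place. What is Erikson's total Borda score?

69

Borda scores:
  Gupta: 6·4 + 9·5 + 13·5 + 8·4 + 5·3 = 181
  Jones: 6·2 + 9·4 + 13·2 + 8·5 + 5·1 = 119
  Diaz: 6·5 + 9·3 + 13·0 + 8·2 + 5·5 = 98
  Khan: 6·1 + 9·2 + 13·1 + 8·3 + 5·4 = 81
  Hale: 6·3 + 9·0 + 13·3 + 8·0 + 5·2 = 67
  Erikson: 6·0 + 9·1 + 13·4 + 8·1 + 5·0 = 69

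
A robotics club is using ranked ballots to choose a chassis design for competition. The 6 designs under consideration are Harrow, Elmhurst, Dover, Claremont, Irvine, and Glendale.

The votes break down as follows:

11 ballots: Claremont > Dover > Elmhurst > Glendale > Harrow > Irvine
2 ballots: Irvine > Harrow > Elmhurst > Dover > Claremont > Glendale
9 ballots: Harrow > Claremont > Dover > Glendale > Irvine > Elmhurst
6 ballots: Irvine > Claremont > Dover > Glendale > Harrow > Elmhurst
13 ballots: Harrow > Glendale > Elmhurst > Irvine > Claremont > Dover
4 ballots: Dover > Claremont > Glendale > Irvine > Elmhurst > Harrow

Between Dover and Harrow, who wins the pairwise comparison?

Harrow

Ballots ranking Dover above Harrow: 11+6+4 = 21.
Ballots ranking Harrow above Dover: 2+9+13 = 24.
Harrow wins the head-to-head, 24–21.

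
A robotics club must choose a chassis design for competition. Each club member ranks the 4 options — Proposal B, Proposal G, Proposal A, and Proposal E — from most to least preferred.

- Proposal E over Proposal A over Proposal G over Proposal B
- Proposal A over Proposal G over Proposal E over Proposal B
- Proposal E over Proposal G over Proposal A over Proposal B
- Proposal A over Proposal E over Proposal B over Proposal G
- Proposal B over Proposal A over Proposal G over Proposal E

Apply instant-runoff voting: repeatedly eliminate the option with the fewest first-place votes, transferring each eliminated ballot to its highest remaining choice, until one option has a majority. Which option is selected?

Round 1: Proposal A 2, Proposal E 2, Proposal B 1, Proposal G 0. Proposal G has the fewest and is eliminated.
Round 2: Proposal A 2, Proposal E 2, Proposal B 1. Proposal B has the fewest and is eliminated.
Round 3: Proposal A 3, Proposal E 2. Proposal A has a majority.

Proposal A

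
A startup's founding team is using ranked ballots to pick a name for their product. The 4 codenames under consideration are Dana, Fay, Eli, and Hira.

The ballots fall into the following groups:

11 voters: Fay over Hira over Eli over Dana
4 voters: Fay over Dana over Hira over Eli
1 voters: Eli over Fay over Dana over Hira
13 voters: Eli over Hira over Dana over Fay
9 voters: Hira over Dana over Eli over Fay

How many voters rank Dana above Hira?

Ballots ranking Dana above Hira: 4+1 = 5.
Ballots ranking Hira above Dana: 11+13+9 = 33.
So 5 of 38 voters prefer Dana to Hira.

5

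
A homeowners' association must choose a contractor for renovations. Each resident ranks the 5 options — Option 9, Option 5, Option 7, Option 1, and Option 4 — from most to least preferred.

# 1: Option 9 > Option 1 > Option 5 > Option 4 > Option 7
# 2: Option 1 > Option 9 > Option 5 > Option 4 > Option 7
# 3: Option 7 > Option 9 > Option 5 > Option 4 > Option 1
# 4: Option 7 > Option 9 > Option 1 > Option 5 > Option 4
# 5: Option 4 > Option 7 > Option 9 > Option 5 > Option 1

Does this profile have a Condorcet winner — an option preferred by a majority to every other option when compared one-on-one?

No

Head-to-head results (5 voters total):
Option 9 vs Option 5: Option 9 wins 5–0.
Option 9 vs Option 7: Option 7 wins 3–2.
Option 9 vs Option 1: Option 9 wins 4–1.
Option 9 vs Option 4: Option 9 wins 4–1.
Option 5 vs Option 7: Option 7 wins 3–2.
Option 5 vs Option 1: Option 1 wins 3–2.
Option 5 vs Option 4: Option 5 wins 4–1.
Option 7 vs Option 1: Option 7 wins 3–2.
Option 7 vs Option 4: Option 4 wins 3–2.
Option 1 vs Option 4: Option 1 wins 3–2.
No candidate beats all others: Option 9 beats Option 4 beats Option 7 beats Option 9, a majority cycle.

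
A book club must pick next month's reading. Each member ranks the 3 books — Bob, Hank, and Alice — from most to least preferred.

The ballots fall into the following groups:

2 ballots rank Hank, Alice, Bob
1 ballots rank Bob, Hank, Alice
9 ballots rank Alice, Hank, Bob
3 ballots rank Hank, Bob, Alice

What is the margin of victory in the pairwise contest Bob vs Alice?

7

Ballots ranking Bob above Alice: 1+3 = 4.
Ballots ranking Alice above Bob: 2+9 = 11.
Alice wins 11–4, a margin of 7.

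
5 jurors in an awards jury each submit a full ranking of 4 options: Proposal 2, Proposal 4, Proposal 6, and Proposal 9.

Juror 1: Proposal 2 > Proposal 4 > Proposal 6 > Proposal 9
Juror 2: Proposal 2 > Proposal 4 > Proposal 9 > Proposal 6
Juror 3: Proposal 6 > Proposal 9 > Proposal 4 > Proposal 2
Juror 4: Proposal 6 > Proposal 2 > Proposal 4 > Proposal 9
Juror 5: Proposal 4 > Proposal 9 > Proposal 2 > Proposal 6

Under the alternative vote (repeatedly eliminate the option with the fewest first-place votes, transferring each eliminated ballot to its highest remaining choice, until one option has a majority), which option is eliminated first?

Proposal 9

Round 1: Proposal 2 2, Proposal 6 2, Proposal 4 1, Proposal 9 0. Proposal 9 has the fewest and is eliminated.
Round 2: Proposal 2 2, Proposal 6 2, Proposal 4 1. Proposal 4 has the fewest and is eliminated.
Round 3: Proposal 2 3, Proposal 6 2. Proposal 2 has a majority.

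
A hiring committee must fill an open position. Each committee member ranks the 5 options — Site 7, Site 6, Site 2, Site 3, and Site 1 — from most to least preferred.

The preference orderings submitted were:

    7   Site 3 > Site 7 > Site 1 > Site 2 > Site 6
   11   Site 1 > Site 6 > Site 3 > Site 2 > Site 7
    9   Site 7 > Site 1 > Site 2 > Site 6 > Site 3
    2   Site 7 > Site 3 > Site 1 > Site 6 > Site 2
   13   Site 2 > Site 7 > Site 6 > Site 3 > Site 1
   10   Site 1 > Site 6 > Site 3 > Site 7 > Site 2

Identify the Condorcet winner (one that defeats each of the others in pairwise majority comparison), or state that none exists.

There is no Condorcet winner

Head-to-head results (52 voters total):
Site 7 vs Site 6: Site 7 wins 31–21.
Site 7 vs Site 2: Site 7 wins 28–24.
Site 7 vs Site 3: Site 3 wins 28–24.
Site 7 vs Site 1: Site 7 wins 31–21.
Site 6 vs Site 2: Site 2 wins 29–23.
Site 6 vs Site 3: Site 6 wins 43–9.
Site 6 vs Site 1: Site 1 wins 39–13.
Site 2 vs Site 3: Site 3 wins 30–22.
Site 2 vs Site 1: Site 1 wins 39–13.
Site 3 vs Site 1: Site 1 wins 30–22.
No candidate beats all others: Site 7 beats Site 6 beats Site 3 beats Site 7, a majority cycle.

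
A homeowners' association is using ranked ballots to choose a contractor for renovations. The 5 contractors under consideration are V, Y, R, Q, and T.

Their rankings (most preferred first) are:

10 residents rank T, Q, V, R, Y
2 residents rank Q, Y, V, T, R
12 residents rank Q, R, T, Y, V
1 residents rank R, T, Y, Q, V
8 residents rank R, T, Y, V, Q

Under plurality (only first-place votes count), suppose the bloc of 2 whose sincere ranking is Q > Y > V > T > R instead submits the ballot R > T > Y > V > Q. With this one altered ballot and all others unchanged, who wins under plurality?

Q

First-place totals with the altered ballot: V 0, Y 0, R 11, Q 12, T 10.
The winner is unchanged: still Q.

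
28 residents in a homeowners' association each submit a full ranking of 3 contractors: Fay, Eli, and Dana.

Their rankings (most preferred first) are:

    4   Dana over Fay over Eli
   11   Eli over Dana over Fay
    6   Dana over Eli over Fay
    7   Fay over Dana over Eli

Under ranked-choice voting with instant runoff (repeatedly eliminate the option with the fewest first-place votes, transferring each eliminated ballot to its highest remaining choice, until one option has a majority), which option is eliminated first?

Fay

Round 1: Eli 11, Dana 10, Fay 7. Fay has the fewest and is eliminated.
Round 2: Dana 17, Eli 11. Dana has a majority.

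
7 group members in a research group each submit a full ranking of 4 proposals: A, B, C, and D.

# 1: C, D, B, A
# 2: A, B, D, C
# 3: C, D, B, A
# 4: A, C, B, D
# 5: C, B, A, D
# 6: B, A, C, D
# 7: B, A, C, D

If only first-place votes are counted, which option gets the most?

C

First-place vote totals:
  A: 2
  B: 2
  C: 3
  D: 0
C has the most first-place votes.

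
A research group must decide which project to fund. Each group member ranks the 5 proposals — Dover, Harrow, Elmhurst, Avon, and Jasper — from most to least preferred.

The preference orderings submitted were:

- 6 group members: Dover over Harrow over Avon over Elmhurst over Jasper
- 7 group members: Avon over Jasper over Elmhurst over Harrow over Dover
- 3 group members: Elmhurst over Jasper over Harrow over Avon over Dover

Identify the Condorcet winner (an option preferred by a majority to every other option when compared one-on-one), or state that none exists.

None — there is no Condorcet winner

Head-to-head results (16 voters total):
Dover vs Harrow: Harrow wins 10–6.
Dover vs Elmhurst: Elmhurst wins 10–6.
Dover vs Avon: Avon wins 10–6.
Dover vs Jasper: Jasper wins 10–6.
Harrow vs Elmhurst: Elmhurst wins 10–6.
Harrow vs Avon: Harrow wins 9–7.
Harrow vs Jasper: Jasper wins 10–6.
Elmhurst vs Avon: Avon wins 13–3.
Elmhurst vs Jasper: Elmhurst wins 9–7.
Avon vs Jasper: Avon wins 13–3.
No candidate beats all others: Harrow beats Avon beats Elmhurst beats Harrow, a majority cycle.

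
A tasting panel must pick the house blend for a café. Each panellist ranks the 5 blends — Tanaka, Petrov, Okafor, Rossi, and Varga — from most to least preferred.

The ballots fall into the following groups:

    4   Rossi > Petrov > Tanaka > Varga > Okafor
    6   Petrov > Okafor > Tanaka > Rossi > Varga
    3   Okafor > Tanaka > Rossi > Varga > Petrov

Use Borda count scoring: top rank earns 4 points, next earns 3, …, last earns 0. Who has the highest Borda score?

Petrov

Borda scores:
  Tanaka: 4·2 + 6·2 + 3·3 = 29
  Petrov: 4·3 + 6·4 + 3·0 = 36
  Okafor: 4·0 + 6·3 + 3·4 = 30
  Rossi: 4·4 + 6·1 + 3·2 = 28
  Varga: 4·1 + 6·0 + 3·1 = 7
Petrov has the highest total.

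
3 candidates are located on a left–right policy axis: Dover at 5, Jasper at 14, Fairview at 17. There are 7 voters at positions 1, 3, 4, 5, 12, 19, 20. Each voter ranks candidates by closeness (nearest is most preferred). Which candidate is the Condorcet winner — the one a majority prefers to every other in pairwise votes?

With single-peaked preferences on a line, the Condorcet winner is the candidate closest to the median voter.
The median voter (position 5) is closest to Dover at 5.
Check: Dover vs Fairview — voters closer to Dover: 4 of 7.

Dover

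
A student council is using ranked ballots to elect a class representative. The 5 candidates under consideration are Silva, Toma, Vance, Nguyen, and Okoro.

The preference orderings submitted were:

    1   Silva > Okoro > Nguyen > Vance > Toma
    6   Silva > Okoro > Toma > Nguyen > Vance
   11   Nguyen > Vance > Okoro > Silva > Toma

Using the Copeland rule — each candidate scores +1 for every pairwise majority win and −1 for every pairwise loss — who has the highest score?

Pairwise results:
  Silva vs Toma: Silva wins 18–0.
  Silva vs Vance: Vance wins 11–7.
  Silva vs Nguyen: Nguyen wins 11–7.
  Silva vs Okoro: Okoro wins 11–7.
  Toma vs Vance: Vance wins 12–6.
  Toma vs Nguyen: Nguyen wins 12–6.
  Toma vs Okoro: Okoro wins 18–0.
  Vance vs Nguyen: Nguyen wins 18–0.
  Vance vs Okoro: Vance wins 11–7.
  Nguyen vs Okoro: Nguyen wins 11–7.
Copeland scores (wins − losses):
  Silva: 1 − 3 = -2
  Toma: 0 − 4 = -4
  Vance: 3 − 1 = 2
  Nguyen: 4 − 0 = 4
  Okoro: 2 − 2 = 0
Nguyen has the best Copeland score.

Nguyen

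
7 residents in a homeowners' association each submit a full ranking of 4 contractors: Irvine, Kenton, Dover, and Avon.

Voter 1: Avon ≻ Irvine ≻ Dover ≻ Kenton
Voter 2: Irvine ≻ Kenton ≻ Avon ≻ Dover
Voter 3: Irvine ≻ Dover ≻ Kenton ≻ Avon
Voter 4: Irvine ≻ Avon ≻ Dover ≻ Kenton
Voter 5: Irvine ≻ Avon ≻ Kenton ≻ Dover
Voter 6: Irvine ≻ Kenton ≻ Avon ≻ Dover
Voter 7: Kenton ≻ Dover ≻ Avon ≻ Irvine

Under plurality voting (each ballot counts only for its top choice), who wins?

Irvine

First-place vote totals:
  Irvine: 5
  Kenton: 1
  Dover: 0
  Avon: 1
Irvine has the most first-place votes.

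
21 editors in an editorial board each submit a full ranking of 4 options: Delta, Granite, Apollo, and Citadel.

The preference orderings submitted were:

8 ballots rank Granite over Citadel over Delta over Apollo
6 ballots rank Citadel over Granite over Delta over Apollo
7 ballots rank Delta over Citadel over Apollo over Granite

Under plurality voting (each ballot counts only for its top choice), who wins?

First-place vote totals:
  Delta: 7
  Granite: 8
  Apollo: 0
  Citadel: 6
Granite has the most first-place votes.

Granite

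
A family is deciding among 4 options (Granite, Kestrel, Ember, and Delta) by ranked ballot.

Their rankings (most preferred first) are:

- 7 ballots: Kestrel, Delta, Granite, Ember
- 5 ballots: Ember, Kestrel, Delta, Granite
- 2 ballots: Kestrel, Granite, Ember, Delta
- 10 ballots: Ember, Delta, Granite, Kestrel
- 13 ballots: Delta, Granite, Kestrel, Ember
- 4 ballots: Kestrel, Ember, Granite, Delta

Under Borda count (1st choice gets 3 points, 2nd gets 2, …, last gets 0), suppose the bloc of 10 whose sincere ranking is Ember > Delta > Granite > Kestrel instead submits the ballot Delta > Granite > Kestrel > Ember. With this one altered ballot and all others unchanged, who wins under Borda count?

Borda totals with the altered ballot: Granite 61, Kestrel 72, Ember 25, Delta 88.
The winner is unchanged: still Delta.

Delta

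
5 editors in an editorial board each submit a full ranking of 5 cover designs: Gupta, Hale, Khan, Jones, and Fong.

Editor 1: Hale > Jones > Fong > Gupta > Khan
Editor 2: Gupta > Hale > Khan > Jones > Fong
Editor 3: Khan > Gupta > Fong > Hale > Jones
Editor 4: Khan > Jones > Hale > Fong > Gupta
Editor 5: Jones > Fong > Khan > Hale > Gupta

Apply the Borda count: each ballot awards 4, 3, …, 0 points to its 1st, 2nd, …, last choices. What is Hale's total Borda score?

11

Borda scores:
  Gupta: 1 + 4 + 3 + 0 + 0 = 8
  Hale: 4 + 3 + 1 + 2 + 1 = 11
  Khan: 0 + 2 + 4 + 4 + 2 = 12
  Jones: 3 + 1 + 0 + 3 + 4 = 11
  Fong: 2 + 0 + 2 + 1 + 3 = 8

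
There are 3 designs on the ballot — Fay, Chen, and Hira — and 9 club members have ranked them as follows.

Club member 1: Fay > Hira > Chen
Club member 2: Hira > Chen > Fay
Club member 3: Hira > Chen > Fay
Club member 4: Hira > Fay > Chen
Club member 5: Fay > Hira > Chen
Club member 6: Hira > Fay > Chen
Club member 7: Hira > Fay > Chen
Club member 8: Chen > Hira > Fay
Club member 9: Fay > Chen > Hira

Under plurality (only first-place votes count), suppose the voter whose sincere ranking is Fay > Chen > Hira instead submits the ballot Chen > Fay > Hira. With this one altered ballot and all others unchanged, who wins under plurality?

First-place totals with the altered ballot: Fay 2, Chen 2, Hira 5.
The winner is unchanged: still Hira.

Hira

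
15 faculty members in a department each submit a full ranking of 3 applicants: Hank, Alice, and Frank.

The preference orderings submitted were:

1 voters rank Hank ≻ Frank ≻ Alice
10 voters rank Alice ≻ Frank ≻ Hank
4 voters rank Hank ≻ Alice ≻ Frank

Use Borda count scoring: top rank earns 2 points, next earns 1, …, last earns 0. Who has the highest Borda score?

Alice

Borda scores:
  Hank: 2 + 10·0 + 4·2 = 10
  Alice: 0 + 10·2 + 4·1 = 24
  Frank: 1 + 10·1 + 4·0 = 11
Alice has the highest total.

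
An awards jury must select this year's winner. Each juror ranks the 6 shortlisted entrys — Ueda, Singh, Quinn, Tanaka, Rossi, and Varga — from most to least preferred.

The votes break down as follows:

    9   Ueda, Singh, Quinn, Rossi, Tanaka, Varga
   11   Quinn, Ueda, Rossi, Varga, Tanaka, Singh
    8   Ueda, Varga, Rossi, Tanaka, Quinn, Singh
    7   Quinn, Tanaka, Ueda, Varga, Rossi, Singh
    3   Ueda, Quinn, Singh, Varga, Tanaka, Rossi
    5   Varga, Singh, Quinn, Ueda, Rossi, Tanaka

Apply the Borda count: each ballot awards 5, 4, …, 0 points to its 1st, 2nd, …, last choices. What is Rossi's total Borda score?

Borda scores:
  Ueda: 9·5 + 11·4 + 8·5 + 7·3 + 3·5 + 5·2 = 175
  Singh: 9·4 + 11·0 + 8·0 + 7·0 + 3·3 + 5·4 = 65
  Quinn: 9·3 + 11·5 + 8·1 + 7·5 + 3·4 + 5·3 = 152
  Tanaka: 9·1 + 11·1 + 8·2 + 7·4 + 3·1 + 5·0 = 67
  Rossi: 9·2 + 11·3 + 8·3 + 7·1 + 3·0 + 5·1 = 87
  Varga: 9·0 + 11·2 + 8·4 + 7·2 + 3·2 + 5·5 = 99

87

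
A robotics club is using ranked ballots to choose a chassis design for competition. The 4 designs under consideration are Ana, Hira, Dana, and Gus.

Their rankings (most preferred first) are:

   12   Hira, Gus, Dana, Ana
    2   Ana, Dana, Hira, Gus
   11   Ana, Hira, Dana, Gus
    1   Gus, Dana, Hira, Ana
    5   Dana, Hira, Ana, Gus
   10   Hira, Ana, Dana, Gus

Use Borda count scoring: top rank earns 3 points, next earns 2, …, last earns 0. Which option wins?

Borda scores:
  Ana: 12·0 + 2·3 + 11·3 + 0 + 5·1 + 10·2 = 64
  Hira: 12·3 + 2·1 + 11·2 + 1 + 5·2 + 10·3 = 101
  Dana: 12·1 + 2·2 + 11·1 + 2 + 5·3 + 10·1 = 54
  Gus: 12·2 + 2·0 + 11·0 + 3 + 5·0 + 10·0 = 27
Hira has the highest total.

Hira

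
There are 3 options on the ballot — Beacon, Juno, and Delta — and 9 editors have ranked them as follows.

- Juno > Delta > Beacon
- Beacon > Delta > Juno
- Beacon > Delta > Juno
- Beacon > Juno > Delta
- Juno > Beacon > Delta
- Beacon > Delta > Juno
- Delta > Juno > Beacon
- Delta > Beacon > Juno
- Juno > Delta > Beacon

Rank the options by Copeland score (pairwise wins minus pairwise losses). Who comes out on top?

Pairwise results:
  Beacon vs Juno: Beacon wins 5–4.
  Beacon vs Delta: Beacon wins 5–4.
  Juno vs Delta: Delta wins 5–4.
Copeland scores (wins − losses):
  Beacon: 2 − 0 = 2
  Juno: 0 − 2 = -2
  Delta: 1 − 1 = 0
Beacon has the best Copeland score.

Beacon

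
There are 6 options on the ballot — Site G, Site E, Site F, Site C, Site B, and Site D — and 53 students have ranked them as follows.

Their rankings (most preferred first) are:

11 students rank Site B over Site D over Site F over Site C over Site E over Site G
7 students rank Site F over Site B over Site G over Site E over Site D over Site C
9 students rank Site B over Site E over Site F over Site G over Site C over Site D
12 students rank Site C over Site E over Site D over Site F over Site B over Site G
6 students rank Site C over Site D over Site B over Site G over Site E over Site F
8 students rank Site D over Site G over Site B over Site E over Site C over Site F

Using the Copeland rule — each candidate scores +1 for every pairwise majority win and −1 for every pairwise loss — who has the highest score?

Pairwise results:
  Site G vs Site E: Site E wins 32–21.
  Site G vs Site F: Site F wins 39–14.
  Site G vs Site C: Site C wins 29–24.
  Site G vs Site B: Site B wins 45–8.
  Site G vs Site D: Site D wins 37–16.
  Site E vs Site F: Site E wins 35–18.
  Site E vs Site C: Site C wins 29–24.
  Site E vs Site B: Site B wins 41–12.
  Site E vs Site D: Site E wins 28–25.
  Site F vs Site C: Site F wins 27–26.
  Site F vs Site B: Site B wins 34–19.
  Site F vs Site D: Site D wins 37–16.
  Site C vs Site B: Site B wins 35–18.
  Site C vs Site D: Site C wins 27–26.
  Site B vs Site D: Site B wins 27–26.
Copeland scores (wins − losses):
  Site G: 0 − 5 = -5
  Site E: 3 − 2 = 1
  Site F: 2 − 3 = -1
  Site C: 3 − 2 = 1
  Site B: 5 − 0 = 5
  Site D: 2 − 3 = -1
Site B has the best Copeland score.

Site B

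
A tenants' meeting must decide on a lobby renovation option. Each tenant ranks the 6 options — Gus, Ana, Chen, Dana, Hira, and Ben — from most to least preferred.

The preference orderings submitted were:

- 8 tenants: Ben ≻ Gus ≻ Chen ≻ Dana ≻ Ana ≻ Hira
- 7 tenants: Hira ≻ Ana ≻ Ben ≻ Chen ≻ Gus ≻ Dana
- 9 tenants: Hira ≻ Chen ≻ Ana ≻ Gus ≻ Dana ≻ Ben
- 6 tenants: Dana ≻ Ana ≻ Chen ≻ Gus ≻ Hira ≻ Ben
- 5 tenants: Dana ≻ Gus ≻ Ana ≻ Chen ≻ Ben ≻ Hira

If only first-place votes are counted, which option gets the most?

Hira

First-place vote totals:
  Gus: 0
  Ana: 0
  Chen: 0
  Dana: 11
  Hira: 16
  Ben: 8
Hira has the most first-place votes.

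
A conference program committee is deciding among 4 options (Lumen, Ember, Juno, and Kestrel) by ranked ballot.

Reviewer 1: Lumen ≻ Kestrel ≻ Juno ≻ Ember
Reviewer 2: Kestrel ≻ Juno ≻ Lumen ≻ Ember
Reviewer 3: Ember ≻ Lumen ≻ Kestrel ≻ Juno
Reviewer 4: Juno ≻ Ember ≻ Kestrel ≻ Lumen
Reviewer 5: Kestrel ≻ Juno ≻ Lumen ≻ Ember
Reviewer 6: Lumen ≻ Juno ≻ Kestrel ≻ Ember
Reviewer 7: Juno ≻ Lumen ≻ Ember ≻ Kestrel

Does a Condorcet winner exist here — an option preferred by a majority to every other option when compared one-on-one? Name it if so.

None — there is no Condorcet winner

Head-to-head results (7 voters total):
Lumen vs Ember: Lumen wins 5–2.
Lumen vs Juno: Juno wins 4–3.
Lumen vs Kestrel: Lumen wins 4–3.
Ember vs Juno: Juno wins 6–1.
Ember vs Kestrel: Kestrel wins 4–3.
Juno vs Kestrel: Kestrel wins 4–3.
No candidate beats all others: Lumen beats Kestrel beats Juno beats Lumen, a majority cycle.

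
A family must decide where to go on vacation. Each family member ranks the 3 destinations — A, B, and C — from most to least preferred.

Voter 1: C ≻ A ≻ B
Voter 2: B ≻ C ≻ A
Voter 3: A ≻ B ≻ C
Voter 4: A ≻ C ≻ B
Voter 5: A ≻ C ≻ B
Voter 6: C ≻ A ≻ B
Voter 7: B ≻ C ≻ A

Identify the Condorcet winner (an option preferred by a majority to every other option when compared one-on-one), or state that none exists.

Head-to-head results (7 voters total):
A vs B: A wins 5–2.
A vs C: C wins 4–3.
B vs C: C wins 4–3.
C beats each rival — A (4–3), B (4–3) — so C is the Condorcet winner.

C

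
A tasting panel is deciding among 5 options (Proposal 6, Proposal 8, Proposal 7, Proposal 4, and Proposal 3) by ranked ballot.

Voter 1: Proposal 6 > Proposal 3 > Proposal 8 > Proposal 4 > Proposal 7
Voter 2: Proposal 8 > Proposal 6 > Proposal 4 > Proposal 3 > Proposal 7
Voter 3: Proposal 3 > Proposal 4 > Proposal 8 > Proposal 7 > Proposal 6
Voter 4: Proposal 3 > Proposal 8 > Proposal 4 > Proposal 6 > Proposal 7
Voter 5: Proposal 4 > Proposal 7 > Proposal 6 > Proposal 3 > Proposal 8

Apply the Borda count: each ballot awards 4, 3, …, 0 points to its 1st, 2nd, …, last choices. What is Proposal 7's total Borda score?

Borda scores:
  Proposal 6: 4 + 3 + 0 + 1 + 2 = 10
  Proposal 8: 2 + 4 + 2 + 3 + 0 = 11
  Proposal 7: 0 + 0 + 1 + 0 + 3 = 4
  Proposal 4: 1 + 2 + 3 + 2 + 4 = 12
  Proposal 3: 3 + 1 + 4 + 4 + 1 = 13

4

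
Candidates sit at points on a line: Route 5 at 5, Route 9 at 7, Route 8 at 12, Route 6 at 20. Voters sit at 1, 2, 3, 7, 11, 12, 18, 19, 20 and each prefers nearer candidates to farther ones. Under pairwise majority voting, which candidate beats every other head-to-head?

Route 8

With single-peaked preferences on a line, the Condorcet winner is the candidate closest to the median voter.
The median voter (position 11) is closest to Route 8 at 12.
Check: Route 8 vs Route 5 — voters closer to Route 8: 5 of 9.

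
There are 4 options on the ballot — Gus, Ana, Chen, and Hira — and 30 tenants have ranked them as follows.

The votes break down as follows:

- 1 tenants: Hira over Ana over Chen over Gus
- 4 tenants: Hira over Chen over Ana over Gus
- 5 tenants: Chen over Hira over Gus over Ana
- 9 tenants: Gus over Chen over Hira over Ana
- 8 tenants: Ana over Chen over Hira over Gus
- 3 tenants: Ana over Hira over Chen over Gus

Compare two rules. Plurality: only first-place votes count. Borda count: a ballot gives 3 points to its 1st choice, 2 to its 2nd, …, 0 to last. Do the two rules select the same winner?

Plurality first-place counts: Gus 9, Ana 11, Chen 5, Hira 5 → Ana.
Borda totals: Gus 32, Ana 39, Chen 61, Hira 48 → Chen.
The two rules disagree: plurality picks Ana, Borda picks Chen.

No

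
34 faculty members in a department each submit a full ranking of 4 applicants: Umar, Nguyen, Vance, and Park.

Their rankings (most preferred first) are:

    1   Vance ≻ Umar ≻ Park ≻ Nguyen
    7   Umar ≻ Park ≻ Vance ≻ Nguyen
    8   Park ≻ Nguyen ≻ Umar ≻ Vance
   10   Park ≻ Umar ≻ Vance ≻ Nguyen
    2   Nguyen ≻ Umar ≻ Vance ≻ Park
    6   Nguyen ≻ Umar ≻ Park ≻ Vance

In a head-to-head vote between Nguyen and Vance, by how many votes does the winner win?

Ballots ranking Nguyen above Vance: 8+2+6 = 16.
Ballots ranking Vance above Nguyen: 1+7+10 = 18.
Vance wins 18–16, a margin of 2.

2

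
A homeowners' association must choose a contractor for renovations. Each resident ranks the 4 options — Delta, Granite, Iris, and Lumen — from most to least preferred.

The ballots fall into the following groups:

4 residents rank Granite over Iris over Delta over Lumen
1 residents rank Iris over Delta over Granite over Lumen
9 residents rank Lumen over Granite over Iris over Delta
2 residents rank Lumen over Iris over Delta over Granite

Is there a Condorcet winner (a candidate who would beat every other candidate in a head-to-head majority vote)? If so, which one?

Head-to-head results (16 voters total):
Delta vs Granite: Granite wins 13–3.
Delta vs Iris: Iris wins 16–0.
Delta vs Lumen: Lumen wins 11–5.
Granite vs Iris: Granite wins 13–3.
Granite vs Lumen: Lumen wins 11–5.
Iris vs Lumen: Lumen wins 11–5.
Lumen beats each rival — Delta (11–5), Granite (11–5), Iris (11–5) — so Lumen is the Condorcet winner.

Lumen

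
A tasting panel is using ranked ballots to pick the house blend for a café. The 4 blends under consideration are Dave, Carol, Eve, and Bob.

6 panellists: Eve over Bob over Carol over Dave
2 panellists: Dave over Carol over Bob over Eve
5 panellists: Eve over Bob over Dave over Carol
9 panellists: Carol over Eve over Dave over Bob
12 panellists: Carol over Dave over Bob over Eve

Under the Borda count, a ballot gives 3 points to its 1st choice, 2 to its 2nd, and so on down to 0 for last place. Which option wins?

Carol

Borda scores:
  Dave: 6·0 + 2·3 + 5·1 + 9·1 + 12·2 = 44
  Carol: 6·1 + 2·2 + 5·0 + 9·3 + 12·3 = 73
  Eve: 6·3 + 2·0 + 5·3 + 9·2 + 12·0 = 51
  Bob: 6·2 + 2·1 + 5·2 + 9·0 + 12·1 = 36
Carol has the highest total.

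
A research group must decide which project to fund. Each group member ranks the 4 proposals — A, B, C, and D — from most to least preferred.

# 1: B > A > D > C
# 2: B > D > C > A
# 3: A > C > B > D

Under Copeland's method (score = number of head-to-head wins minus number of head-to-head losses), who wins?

B

Pairwise results:
  A vs B: B wins 2–1.
  A vs C: A wins 2–1.
  A vs D: A wins 2–1.
  B vs C: B wins 2–1.
  B vs D: B wins 3–0.
  C vs D: D wins 2–1.
Copeland scores (wins − losses):
  A: 2 − 1 = 1
  B: 3 − 0 = 3
  C: 0 − 3 = -3
  D: 1 − 2 = -1
B has the best Copeland score.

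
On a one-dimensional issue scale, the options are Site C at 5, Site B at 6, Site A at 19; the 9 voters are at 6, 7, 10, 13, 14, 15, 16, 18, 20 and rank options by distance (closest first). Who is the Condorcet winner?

Site A

With single-peaked preferences on a line, the Condorcet winner is the candidate closest to the median voter.
The median voter (position 14) is closest to Site A at 19.
Check: Site A vs Site B — voters closer to Site A: 6 of 9.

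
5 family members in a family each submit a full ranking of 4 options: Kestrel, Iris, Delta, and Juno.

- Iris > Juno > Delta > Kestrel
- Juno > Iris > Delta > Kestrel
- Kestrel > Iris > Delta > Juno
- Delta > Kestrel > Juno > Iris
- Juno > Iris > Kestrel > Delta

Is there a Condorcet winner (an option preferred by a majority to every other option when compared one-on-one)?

Head-to-head results (5 voters total):
Kestrel vs Iris: Iris wins 3–2.
Kestrel vs Delta: Delta wins 3–2.
Kestrel vs Juno: Juno wins 3–2.
Iris vs Delta: Iris wins 4–1.
Iris vs Juno: Juno wins 3–2.
Delta vs Juno: Juno wins 3–2.
Juno beats each rival — Kestrel (3–2), Iris (3–2), Delta (3–2) — so Juno is the Condorcet winner.

Yes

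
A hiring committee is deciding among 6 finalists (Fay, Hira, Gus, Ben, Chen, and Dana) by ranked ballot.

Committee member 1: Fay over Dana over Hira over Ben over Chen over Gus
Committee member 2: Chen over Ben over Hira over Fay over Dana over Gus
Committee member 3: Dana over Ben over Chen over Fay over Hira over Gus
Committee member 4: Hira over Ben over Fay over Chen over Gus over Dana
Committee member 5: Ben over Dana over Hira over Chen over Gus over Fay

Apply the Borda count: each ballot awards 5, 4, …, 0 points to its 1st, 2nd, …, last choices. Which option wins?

Ben

Borda scores:
  Fay: 5 + 2 + 2 + 3 + 0 = 12
  Hira: 3 + 3 + 1 + 5 + 3 = 15
  Gus: 0 + 0 + 0 + 1 + 1 = 2
  Ben: 2 + 4 + 4 + 4 + 5 = 19
  Chen: 1 + 5 + 3 + 2 + 2 = 13
  Dana: 4 + 1 + 5 + 0 + 4 = 14
Ben has the highest total.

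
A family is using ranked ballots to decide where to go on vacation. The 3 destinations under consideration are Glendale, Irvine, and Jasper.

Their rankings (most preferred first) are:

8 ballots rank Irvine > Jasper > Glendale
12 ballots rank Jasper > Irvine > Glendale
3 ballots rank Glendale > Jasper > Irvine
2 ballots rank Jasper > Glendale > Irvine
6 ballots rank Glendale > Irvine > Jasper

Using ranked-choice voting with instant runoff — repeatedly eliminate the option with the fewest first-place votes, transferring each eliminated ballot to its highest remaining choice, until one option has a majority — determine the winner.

Jasper

Round 1: Jasper 14, Glendale 9, Irvine 8. Irvine has the fewest and is eliminated.
Round 2: Jasper 22, Glendale 9. Jasper has a majority.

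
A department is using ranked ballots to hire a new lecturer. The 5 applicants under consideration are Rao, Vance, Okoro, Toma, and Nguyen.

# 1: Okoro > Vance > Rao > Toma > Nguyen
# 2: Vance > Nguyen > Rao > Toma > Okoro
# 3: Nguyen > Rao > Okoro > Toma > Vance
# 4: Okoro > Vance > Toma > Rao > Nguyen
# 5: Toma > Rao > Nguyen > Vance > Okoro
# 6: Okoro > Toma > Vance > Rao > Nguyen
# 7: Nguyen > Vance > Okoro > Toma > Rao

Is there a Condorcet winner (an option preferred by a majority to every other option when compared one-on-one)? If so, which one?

None — there is no Condorcet winner

Head-to-head results (7 voters total):
Rao vs Vance: Vance wins 5–2.
Rao vs Okoro: Okoro wins 4–3.
Rao vs Toma: Toma wins 4–3.
Rao vs Nguyen: Rao wins 4–3.
Vance vs Okoro: Okoro wins 4–3.
Vance vs Toma: Vance wins 4–3.
Vance vs Nguyen: Vance wins 4–3.
Okoro vs Toma: Okoro wins 5–2.
Okoro vs Nguyen: Nguyen wins 4–3.
Toma vs Nguyen: Toma wins 4–3.
No candidate beats all others: Rao beats Nguyen beats Okoro beats Rao, a majority cycle.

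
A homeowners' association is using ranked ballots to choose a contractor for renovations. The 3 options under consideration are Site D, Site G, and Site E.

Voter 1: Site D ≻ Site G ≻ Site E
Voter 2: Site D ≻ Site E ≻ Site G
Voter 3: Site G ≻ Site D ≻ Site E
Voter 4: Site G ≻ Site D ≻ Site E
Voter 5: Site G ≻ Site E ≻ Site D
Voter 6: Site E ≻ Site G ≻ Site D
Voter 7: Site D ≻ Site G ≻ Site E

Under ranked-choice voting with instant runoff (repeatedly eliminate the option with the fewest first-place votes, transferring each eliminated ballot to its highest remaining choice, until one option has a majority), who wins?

Site G

Round 1: Site D 3, Site G 3, Site E 1. Site E has the fewest and is eliminated.
Round 2: Site G 4, Site D 3. Site G has a majority.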